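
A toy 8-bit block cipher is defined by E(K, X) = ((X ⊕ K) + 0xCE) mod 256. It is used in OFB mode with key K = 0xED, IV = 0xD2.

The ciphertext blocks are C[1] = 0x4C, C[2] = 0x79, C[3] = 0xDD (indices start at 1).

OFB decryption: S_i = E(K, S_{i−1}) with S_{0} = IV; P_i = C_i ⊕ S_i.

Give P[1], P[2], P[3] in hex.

P[1] = 0x41, P[2] = 0xD7, P[3] = 0xCC

P[1]: S = E(K, 0xD2) = 0x0D; 0x4C ⊕ 0x0D = 0x41.
P[2]: S = E(K, 0x0D) = 0xAE; 0x79 ⊕ 0xAE = 0xD7.
P[3]: S = E(K, 0xAE) = 0x11; 0xDD ⊕ 0x11 = 0xCC.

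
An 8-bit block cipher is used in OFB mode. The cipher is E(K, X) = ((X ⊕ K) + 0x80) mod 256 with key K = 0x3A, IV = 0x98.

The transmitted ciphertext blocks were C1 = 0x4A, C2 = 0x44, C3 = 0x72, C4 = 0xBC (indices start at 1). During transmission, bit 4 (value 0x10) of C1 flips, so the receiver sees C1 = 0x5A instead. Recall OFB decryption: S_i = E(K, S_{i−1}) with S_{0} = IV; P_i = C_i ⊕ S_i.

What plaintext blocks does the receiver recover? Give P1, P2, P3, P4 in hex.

P1 = 0x78, P2 = 0xDC, P3 = 0x50, P4 = 0x24

Only C1 changed, to 0x5A. In OFB, a change in C_i flips the same bit in P_i only; the keystream is unaffected. Decrypting the received ciphertext:
P1: S = E(K, 0x98) = 0x22; 0x5A ⊕ 0x22 = 0x78.
P2: S = E(K, 0x22) = 0x98; 0x44 ⊕ 0x98 = 0xDC.
P3: S = E(K, 0x98) = 0x22; 0x72 ⊕ 0x22 = 0x50.
P4: S = E(K, 0x22) = 0x98; 0xBC ⊕ 0x98 = 0x24.
Blocks that differ from the original plaintext: P1.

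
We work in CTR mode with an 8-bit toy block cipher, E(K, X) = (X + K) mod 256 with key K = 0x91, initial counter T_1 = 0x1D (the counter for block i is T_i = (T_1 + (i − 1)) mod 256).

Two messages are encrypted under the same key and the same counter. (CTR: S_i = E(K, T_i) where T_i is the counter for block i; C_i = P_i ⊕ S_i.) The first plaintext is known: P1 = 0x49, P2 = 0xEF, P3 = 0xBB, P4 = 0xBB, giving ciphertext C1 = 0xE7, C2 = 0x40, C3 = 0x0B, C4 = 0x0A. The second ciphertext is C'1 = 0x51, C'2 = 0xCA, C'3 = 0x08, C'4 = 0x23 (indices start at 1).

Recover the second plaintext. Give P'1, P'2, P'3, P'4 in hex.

In CTR with a reused counter, both messages share the same keystream S_i, so C_i ⊕ C'_i = P_i ⊕ P'_i and thus P'_i = P_i ⊕ C_i ⊕ C'_i.
P'1: 0x49 ⊕ 0xE7 ⊕ 0x51 = 0xFF.
P'2: 0xEF ⊕ 0x40 ⊕ 0xCA = 0x65.
P'3: 0xBB ⊕ 0x0B ⊕ 0x08 = 0xB8.
P'4: 0xBB ⊕ 0x0A ⊕ 0x23 = 0x92.

P'1 = 0xFF, P'2 = 0x65, P'3 = 0xB8, P'4 = 0x92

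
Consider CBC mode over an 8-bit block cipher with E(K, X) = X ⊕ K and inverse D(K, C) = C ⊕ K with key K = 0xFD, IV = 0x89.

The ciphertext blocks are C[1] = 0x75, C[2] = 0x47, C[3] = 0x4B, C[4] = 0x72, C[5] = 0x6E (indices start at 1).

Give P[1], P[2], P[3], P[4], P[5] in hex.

CBC decryption: P_i = D(K, C_i) ⊕ C_{i−1}, with C_{0} = IV.
P[1]: D(K, 0x75) = 0x88; 0x88 ⊕ 0x89 = 0x01.
P[2]: D(K, 0x47) = 0xBA; 0xBA ⊕ 0x75 = 0xCF.
P[3]: D(K, 0x4B) = 0xB6; 0xB6 ⊕ 0x47 = 0xF1.
P[4]: D(K, 0x72) = 0x8F; 0x8F ⊕ 0x4B = 0xC4.
P[5]: D(K, 0x6E) = 0x93; 0x93 ⊕ 0x72 = 0xE1.

P[1] = 0x01, P[2] = 0xCF, P[3] = 0xF1, P[4] = 0xC4, P[5] = 0xE1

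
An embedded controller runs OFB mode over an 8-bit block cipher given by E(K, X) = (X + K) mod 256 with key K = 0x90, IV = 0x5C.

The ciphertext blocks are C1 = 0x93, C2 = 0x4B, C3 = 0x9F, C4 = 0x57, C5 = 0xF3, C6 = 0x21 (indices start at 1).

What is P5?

OFB decryption: S_i = E(K, S_{i−1}) with S_{0} = IV; P_i = C_i ⊕ S_i.
P1: S = E(K, 0x5C) = 0xEC; 0x93 ⊕ 0xEC = 0x7F.
P2: S = E(K, 0xEC) = 0x7C; 0x4B ⊕ 0x7C = 0x37.
P3: S = E(K, 0x7C) = 0x0C; 0x9F ⊕ 0x0C = 0x93.
P4: S = E(K, 0x0C) = 0x9C; 0x57 ⊕ 0x9C = 0xCB.
P5: S = E(K, 0x9C) = 0x2C; 0xF3 ⊕ 0x2C = 0xDF.

P5 = 0xDF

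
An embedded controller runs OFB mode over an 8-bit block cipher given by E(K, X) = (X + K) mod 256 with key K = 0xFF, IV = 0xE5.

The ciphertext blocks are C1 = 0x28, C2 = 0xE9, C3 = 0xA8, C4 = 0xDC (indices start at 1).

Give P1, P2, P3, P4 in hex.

OFB decryption: S_i = E(K, S_{i−1}) with S_{0} = IV; P_i = C_i ⊕ S_i.
P1: S = E(K, 0xE5) = 0xE4; 0x28 ⊕ 0xE4 = 0xCC.
P2: S = E(K, 0xE4) = 0xE3; 0xE9 ⊕ 0xE3 = 0x0A.
P3: S = E(K, 0xE3) = 0xE2; 0xA8 ⊕ 0xE2 = 0x4A.
P4: S = E(K, 0xE2) = 0xE1; 0xDC ⊕ 0xE1 = 0x3D.

P1 = 0xCC, P2 = 0x0A, P3 = 0x4A, P4 = 0x3D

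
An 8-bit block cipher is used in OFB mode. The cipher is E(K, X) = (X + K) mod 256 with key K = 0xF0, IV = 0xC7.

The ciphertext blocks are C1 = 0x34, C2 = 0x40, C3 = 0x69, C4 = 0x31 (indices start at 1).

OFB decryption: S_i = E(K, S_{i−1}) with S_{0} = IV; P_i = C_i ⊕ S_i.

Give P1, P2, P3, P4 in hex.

P1: S = E(K, 0xC7) = 0xB7; 0x34 ⊕ 0xB7 = 0x83.
P2: S = E(K, 0xB7) = 0xA7; 0x40 ⊕ 0xA7 = 0xE7.
P3: S = E(K, 0xA7) = 0x97; 0x69 ⊕ 0x97 = 0xFE.
P4: S = E(K, 0x97) = 0x87; 0x31 ⊕ 0x87 = 0xB6.

P1 = 0x83, P2 = 0xE7, P3 = 0xFE, P4 = 0xB6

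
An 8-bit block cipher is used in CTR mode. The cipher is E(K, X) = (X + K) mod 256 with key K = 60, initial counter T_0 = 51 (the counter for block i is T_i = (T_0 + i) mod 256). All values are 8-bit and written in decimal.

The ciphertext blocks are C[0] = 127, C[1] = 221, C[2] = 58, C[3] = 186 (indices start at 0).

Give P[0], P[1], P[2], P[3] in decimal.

CTR decryption: S_i = E(K, T_i) where T_i is the counter for block i; P_i = C_i ⊕ S_i.
P[0]: T = 51, S = E(K, T) = 111; 127 ⊕ 111 = 16.
P[1]: T = 52, S = E(K, T) = 112; 221 ⊕ 112 = 173.
P[2]: T = 53, S = E(K, T) = 113; 58 ⊕ 113 = 75.
P[3]: T = 54, S = E(K, T) = 114; 186 ⊕ 114 = 200.

P[0] = 16, P[1] = 173, P[2] = 75, P[3] = 200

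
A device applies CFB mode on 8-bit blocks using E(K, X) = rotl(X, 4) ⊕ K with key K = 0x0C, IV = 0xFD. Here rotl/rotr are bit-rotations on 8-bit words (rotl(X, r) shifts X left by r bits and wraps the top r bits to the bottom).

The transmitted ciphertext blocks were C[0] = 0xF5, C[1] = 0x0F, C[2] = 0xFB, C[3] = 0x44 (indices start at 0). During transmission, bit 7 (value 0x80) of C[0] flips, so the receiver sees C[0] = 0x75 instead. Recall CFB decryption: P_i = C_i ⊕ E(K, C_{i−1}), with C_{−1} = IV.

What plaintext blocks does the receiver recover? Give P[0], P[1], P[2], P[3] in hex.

Only C[0] changed, to 0x75. In CFB, a change in C_i flips the same bit in P_i and garbles P_{i+1}. Decrypting the received ciphertext:
P[0]: E(K, 0xFD) = 0xD3; 0x75 ⊕ 0xD3 = 0xA6.
P[1]: E(K, 0x75) = 0x5B; 0x0F ⊕ 0x5B = 0x54.
P[2]: E(K, 0x0F) = 0xFC; 0xFB ⊕ 0xFC = 0x07.
P[3]: E(K, 0xFB) = 0xB3; 0x44 ⊕ 0xB3 = 0xF7.
Blocks that differ from the original plaintext: P[0], P[1].

P[0] = 0xA6, P[1] = 0x54, P[2] = 0x07, P[3] = 0xF7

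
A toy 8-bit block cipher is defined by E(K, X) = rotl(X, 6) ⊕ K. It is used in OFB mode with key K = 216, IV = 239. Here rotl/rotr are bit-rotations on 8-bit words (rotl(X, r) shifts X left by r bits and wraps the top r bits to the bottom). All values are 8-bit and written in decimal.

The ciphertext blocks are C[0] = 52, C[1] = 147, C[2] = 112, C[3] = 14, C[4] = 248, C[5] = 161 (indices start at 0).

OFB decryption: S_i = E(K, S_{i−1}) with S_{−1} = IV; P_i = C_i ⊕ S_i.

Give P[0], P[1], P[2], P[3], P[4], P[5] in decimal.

P[0] = 23, P[1] = 131, P[2] = 172, P[3] = 225, P[4] = 219, P[5] = 177

P[0]: S = E(K, 239) = 35; 52 ⊕ 35 = 23.
P[1]: S = E(K, 35) = 16; 147 ⊕ 16 = 131.
P[2]: S = E(K, 16) = 220; 112 ⊕ 220 = 172.
P[3]: S = E(K, 220) = 239; 14 ⊕ 239 = 225.
P[4]: S = E(K, 239) = 35; 248 ⊕ 35 = 219.
P[5]: S = E(K, 35) = 16; 161 ⊕ 16 = 177.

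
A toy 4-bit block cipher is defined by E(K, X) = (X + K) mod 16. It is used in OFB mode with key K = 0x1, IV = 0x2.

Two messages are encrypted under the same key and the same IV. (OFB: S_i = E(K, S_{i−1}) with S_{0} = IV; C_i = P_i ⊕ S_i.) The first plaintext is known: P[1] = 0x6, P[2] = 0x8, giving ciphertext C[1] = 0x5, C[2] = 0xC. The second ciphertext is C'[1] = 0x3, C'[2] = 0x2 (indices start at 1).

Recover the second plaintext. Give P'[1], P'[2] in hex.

P'[1] = 0x0, P'[2] = 0x6

In OFB with a reused IV, both messages share the same keystream S_i, so C_i ⊕ C'_i = P_i ⊕ P'_i and thus P'_i = P_i ⊕ C_i ⊕ C'_i.
P'[1]: 0x6 ⊕ 0x5 ⊕ 0x3 = 0x0.
P'[2]: 0x8 ⊕ 0xC ⊕ 0x2 = 0x6.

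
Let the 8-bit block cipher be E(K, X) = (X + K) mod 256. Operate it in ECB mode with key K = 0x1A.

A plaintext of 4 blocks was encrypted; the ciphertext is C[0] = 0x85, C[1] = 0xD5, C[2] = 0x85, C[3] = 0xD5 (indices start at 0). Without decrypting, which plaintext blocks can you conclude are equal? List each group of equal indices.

ECB encrypts each block independently with the same key, so equal ciphertext blocks imply equal plaintext blocks.
C[0] = C[2] = 0x85, so P[0] = P[2].
C[1] = C[3] = 0xD5, so P[1] = P[3].

P[0] = P[2]; P[1] = P[3]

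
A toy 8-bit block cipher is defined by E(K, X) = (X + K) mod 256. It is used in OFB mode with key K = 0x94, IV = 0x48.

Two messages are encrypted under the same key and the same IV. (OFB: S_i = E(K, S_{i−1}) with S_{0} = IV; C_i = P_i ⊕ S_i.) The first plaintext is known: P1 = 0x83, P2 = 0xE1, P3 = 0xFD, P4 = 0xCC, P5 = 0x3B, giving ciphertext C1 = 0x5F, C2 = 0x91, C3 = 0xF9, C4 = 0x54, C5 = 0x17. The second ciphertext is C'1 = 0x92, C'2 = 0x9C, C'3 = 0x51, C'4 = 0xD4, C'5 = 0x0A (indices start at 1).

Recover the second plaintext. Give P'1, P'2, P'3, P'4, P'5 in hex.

P'1 = 0x4E, P'2 = 0xEC, P'3 = 0x55, P'4 = 0x4C, P'5 = 0x26

In OFB with a reused IV, both messages share the same keystream S_i, so C_i ⊕ C'_i = P_i ⊕ P'_i and thus P'_i = P_i ⊕ C_i ⊕ C'_i.
P'1: 0x83 ⊕ 0x5F ⊕ 0x92 = 0x4E.
P'2: 0xE1 ⊕ 0x91 ⊕ 0x9C = 0xEC.
P'3: 0xFD ⊕ 0xF9 ⊕ 0x51 = 0x55.
P'4: 0xCC ⊕ 0x54 ⊕ 0xD4 = 0x4C.
P'5: 0x3B ⊕ 0x17 ⊕ 0x0A = 0x26.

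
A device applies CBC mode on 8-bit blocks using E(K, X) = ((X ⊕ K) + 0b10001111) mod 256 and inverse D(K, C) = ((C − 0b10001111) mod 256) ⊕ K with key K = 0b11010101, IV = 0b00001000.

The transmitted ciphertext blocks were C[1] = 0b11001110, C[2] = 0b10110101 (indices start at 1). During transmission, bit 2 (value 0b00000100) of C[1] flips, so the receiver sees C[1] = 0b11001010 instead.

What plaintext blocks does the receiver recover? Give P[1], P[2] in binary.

P[1] = 0b11100110, P[2] = 0b00111001

CBC decryption: P_i = D(K, C_i) ⊕ C_{i−1}, with C_{0} = IV.
Only C[1] changed, to 0b11001010. In CBC, a change in C_i garbles P_i and flips the same bit in P_{i+1}. Decrypting the received ciphertext:
P[1]: D(K, 0b11001010) = 0b11101110; 0b11101110 ⊕ 0b00001000 = 0b11100110.
P[2]: D(K, 0b10110101) = 0b11110011; 0b11110011 ⊕ 0b11001010 = 0b00111001.
Blocks that differ from the original plaintext: P[1], P[2].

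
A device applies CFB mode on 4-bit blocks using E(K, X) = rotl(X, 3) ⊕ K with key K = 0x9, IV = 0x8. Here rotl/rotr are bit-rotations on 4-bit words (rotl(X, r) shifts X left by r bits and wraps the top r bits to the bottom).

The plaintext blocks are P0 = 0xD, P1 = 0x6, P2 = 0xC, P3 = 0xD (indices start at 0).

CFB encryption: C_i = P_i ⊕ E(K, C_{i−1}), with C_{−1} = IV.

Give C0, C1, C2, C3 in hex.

C0: E(K, 0x8) = 0xD; 0xD ⊕ 0xD = 0x0.
C1: E(K, 0x0) = 0x9; 0x6 ⊕ 0x9 = 0xF.
C2: E(K, 0xF) = 0x6; 0xC ⊕ 0x6 = 0xA.
C3: E(K, 0xA) = 0xC; 0xD ⊕ 0xC = 0x1.

C0 = 0x0, C1 = 0xF, C2 = 0xA, C3 = 0x1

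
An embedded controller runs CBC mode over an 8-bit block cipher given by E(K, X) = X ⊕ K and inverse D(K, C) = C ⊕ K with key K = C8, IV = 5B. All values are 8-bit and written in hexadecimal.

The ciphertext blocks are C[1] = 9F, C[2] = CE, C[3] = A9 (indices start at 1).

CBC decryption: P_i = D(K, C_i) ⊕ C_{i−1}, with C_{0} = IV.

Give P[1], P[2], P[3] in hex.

P[1]: D(K, 9F) = 57; 57 ⊕ 5B = 0C.
P[2]: D(K, CE) = 06; 06 ⊕ 9F = 99.
P[3]: D(K, A9) = 61; 61 ⊕ CE = AF.

P[1] = 0C, P[2] = 99, P[3] = AF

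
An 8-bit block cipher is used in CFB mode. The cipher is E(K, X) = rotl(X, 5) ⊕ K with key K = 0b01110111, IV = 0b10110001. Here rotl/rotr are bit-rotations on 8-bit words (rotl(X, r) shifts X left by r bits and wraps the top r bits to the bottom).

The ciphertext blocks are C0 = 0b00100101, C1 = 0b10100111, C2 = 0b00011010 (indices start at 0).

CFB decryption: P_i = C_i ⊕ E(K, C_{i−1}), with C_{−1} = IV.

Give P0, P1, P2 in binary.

P0 = 0b01100100, P1 = 0b01110100, P2 = 0b10011001

P0: E(K, 0b10110001) = 0b01000001; 0b00100101 ⊕ 0b01000001 = 0b01100100.
P1: E(K, 0b00100101) = 0b11010011; 0b10100111 ⊕ 0b11010011 = 0b01110100.
P2: E(K, 0b10100111) = 0b10000011; 0b00011010 ⊕ 0b10000011 = 0b10011001.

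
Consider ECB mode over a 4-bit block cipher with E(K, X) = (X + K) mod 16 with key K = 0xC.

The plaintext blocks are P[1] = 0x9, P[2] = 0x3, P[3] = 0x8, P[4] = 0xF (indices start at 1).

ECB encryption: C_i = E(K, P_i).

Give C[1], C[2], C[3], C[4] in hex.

C[1] = 0x5, C[2] = 0xF, C[3] = 0x4, C[4] = 0xB

C[1]: E(K, 0x9) = 0x5.
C[2]: E(K, 0x3) = 0xF.
C[3]: E(K, 0x8) = 0x4.
C[4]: E(K, 0xF) = 0xB.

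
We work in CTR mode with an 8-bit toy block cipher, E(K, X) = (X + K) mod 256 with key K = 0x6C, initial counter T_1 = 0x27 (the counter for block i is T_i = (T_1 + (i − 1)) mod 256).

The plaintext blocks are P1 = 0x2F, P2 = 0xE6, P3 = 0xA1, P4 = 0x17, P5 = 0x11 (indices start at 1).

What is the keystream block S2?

0x94

CTR encryption: S_i = E(K, T_i) where T_i is the counter for block i; C_i = P_i ⊕ S_i.
C1: T = 0x27, S = E(K, T) = 0x93; 0x2F ⊕ 0x93 = 0xBC.
C2: T = 0x28, S = E(K, T) = 0x94; 0xE6 ⊕ 0x94 = 0x72.
So S2 = 0x94.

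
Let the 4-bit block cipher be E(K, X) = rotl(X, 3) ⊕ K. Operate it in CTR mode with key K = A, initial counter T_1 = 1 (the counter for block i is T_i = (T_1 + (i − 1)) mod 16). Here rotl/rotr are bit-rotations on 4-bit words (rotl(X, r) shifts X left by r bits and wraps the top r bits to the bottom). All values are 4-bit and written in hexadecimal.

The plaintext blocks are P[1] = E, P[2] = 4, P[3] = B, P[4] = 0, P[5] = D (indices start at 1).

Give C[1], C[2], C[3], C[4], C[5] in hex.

C[1] = C, C[2] = F, C[3] = 8, C[4] = 8, C[5] = D

CTR encryption: S_i = E(K, T_i) where T_i is the counter for block i; C_i = P_i ⊕ S_i.
C[1]: T = 1, S = E(K, T) = 2; E ⊕ 2 = C.
C[2]: T = 2, S = E(K, T) = B; 4 ⊕ B = F.
C[3]: T = 3, S = E(K, T) = 3; B ⊕ 3 = 8.
C[4]: T = 4, S = E(K, T) = 8; 0 ⊕ 8 = 8.
C[5]: T = 5, S = E(K, T) = 0; D ⊕ 0 = D.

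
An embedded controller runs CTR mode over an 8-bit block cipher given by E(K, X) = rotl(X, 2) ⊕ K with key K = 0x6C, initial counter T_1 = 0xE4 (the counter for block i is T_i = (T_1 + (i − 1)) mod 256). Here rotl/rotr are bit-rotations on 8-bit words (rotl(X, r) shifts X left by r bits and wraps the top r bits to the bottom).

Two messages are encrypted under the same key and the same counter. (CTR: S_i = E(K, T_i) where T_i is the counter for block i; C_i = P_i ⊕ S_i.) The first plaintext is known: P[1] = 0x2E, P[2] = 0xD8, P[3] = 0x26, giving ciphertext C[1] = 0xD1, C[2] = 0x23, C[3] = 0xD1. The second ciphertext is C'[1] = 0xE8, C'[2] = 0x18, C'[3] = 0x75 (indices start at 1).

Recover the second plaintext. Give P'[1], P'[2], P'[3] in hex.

In CTR with a reused counter, both messages share the same keystream S_i, so C_i ⊕ C'_i = P_i ⊕ P'_i and thus P'_i = P_i ⊕ C_i ⊕ C'_i.
P'[1]: 0x2E ⊕ 0xD1 ⊕ 0xE8 = 0x17.
P'[2]: 0xD8 ⊕ 0x23 ⊕ 0x18 = 0xE3.
P'[3]: 0x26 ⊕ 0xD1 ⊕ 0x75 = 0x82.

P'[1] = 0x17, P'[2] = 0xE3, P'[3] = 0x82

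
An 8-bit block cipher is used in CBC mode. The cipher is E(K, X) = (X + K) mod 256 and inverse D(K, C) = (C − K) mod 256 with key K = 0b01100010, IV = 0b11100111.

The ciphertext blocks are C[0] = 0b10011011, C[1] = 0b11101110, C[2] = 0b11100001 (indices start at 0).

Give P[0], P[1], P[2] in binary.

P[0] = 0b11011110, P[1] = 0b00010111, P[2] = 0b10010001

CBC decryption: P_i = D(K, C_i) ⊕ C_{i−1}, with C_{−1} = IV.
P[0]: D(K, 0b10011011) = 0b00111001; 0b00111001 ⊕ 0b11100111 = 0b11011110.
P[1]: D(K, 0b11101110) = 0b10001100; 0b10001100 ⊕ 0b10011011 = 0b00010111.
P[2]: D(K, 0b11100001) = 0b01111111; 0b01111111 ⊕ 0b11101110 = 0b10010001.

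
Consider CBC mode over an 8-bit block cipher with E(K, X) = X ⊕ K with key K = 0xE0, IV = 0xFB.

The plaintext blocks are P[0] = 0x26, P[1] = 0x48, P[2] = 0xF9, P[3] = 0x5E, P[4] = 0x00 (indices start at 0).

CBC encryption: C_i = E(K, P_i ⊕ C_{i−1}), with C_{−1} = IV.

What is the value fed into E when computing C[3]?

C[0]: P[0] ⊕ 0xFB = 0xDD; E(K, 0xDD) = 0x3D.
C[1]: P[1] ⊕ 0x3D = 0x75; E(K, 0x75) = 0x95.
C[2]: P[2] ⊕ 0x95 = 0x6C; E(K, 0x6C) = 0x8C.
C[3]: P[3] ⊕ 0x8C = 0xD2; E(K, 0xD2) = 0x32.
So the input to E for block [3] is 0xD2.

0xD2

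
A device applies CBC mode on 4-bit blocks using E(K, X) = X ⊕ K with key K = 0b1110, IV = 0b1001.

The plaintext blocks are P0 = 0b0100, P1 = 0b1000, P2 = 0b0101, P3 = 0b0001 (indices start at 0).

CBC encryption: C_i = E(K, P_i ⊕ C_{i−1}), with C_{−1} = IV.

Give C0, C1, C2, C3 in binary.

C0: P0 ⊕ 0b1001 = 0b1101; E(K, 0b1101) = 0b0011.
C1: P1 ⊕ 0b0011 = 0b1011; E(K, 0b1011) = 0b0101.
C2: P2 ⊕ 0b0101 = 0b0000; E(K, 0b0000) = 0b1110.
C3: P3 ⊕ 0b1110 = 0b1111; E(K, 0b1111) = 0b0001.

C0 = 0b0011, C1 = 0b0101, C2 = 0b1110, C3 = 0b0001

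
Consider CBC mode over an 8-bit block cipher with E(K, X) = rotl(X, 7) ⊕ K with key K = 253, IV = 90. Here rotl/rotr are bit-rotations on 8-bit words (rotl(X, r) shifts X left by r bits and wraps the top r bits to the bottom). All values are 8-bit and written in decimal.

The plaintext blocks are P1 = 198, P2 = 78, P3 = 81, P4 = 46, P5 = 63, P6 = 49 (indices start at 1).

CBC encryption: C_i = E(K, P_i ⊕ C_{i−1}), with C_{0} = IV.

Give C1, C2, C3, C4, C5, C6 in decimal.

C1 = 179, C2 = 3, C3 = 212, C4 = 128, C5 = 34, C6 = 116

C1: P1 ⊕ 90 = 156; E(K, 156) = 179.
C2: P2 ⊕ 179 = 253; E(K, 253) = 3.
C3: P3 ⊕ 3 = 82; E(K, 82) = 212.
C4: P4 ⊕ 212 = 250; E(K, 250) = 128.
C5: P5 ⊕ 128 = 191; E(K, 191) = 34.
C6: P6 ⊕ 34 = 19; E(K, 19) = 116.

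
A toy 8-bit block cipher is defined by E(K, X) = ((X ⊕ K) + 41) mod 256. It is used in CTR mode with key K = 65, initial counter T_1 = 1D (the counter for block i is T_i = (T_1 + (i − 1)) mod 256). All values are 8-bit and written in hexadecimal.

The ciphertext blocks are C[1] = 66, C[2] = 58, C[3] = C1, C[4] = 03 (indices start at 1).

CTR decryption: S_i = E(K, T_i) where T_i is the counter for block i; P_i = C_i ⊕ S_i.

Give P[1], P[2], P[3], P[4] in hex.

P[1]: T = 1D, S = E(K, T) = B9; 66 ⊕ B9 = DF.
P[2]: T = 1E, S = E(K, T) = BC; 58 ⊕ BC = E4.
P[3]: T = 1F, S = E(K, T) = BB; C1 ⊕ BB = 7A.
P[4]: T = 20, S = E(K, T) = 86; 03 ⊕ 86 = 85.

P[1] = DF, P[2] = E4, P[3] = 7A, P[4] = 85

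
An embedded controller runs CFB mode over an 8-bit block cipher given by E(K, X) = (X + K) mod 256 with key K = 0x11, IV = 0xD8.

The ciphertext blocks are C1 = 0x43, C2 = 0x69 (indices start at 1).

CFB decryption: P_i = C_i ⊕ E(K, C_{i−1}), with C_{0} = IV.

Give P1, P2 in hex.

P1: E(K, 0xD8) = 0xE9; 0x43 ⊕ 0xE9 = 0xAA.
P2: E(K, 0x43) = 0x54; 0x69 ⊕ 0x54 = 0x3D.

P1 = 0xAA, P2 = 0x3D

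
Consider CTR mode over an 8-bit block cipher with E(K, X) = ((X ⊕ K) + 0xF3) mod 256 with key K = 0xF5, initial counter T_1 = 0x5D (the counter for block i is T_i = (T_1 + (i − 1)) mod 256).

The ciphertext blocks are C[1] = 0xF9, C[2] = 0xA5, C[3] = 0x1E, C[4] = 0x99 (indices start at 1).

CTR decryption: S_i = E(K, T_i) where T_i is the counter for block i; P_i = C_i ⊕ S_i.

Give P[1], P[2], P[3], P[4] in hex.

P[1]: T = 0x5D, S = E(K, T) = 0x9B; 0xF9 ⊕ 0x9B = 0x62.
P[2]: T = 0x5E, S = E(K, T) = 0x9E; 0xA5 ⊕ 0x9E = 0x3B.
P[3]: T = 0x5F, S = E(K, T) = 0x9D; 0x1E ⊕ 0x9D = 0x83.
P[4]: T = 0x60, S = E(K, T) = 0x88; 0x99 ⊕ 0x88 = 0x11.

P[1] = 0x62, P[2] = 0x3B, P[3] = 0x83, P[4] = 0x11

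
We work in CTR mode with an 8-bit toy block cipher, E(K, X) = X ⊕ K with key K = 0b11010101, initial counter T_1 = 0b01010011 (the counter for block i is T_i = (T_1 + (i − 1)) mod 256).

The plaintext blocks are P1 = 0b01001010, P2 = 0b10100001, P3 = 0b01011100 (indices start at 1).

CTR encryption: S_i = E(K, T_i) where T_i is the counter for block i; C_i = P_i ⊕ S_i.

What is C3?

C3 = 0b11011100

C1: T = 0b01010011, S = E(K, T) = 0b10000110; 0b01001010 ⊕ 0b10000110 = 0b11001100.
C2: T = 0b01010100, S = E(K, T) = 0b10000001; 0b10100001 ⊕ 0b10000001 = 0b00100000.
C3: T = 0b01010101, S = E(K, T) = 0b10000000; 0b01011100 ⊕ 0b10000000 = 0b11011100.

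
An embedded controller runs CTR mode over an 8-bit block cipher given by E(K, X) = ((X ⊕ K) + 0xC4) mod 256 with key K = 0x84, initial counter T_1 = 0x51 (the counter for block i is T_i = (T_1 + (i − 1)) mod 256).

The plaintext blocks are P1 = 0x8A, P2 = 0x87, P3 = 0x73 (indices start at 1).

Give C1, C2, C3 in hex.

CTR encryption: S_i = E(K, T_i) where T_i is the counter for block i; C_i = P_i ⊕ S_i.
C1: T = 0x51, S = E(K, T) = 0x99; 0x8A ⊕ 0x99 = 0x13.
C2: T = 0x52, S = E(K, T) = 0x9A; 0x87 ⊕ 0x9A = 0x1D.
C3: T = 0x53, S = E(K, T) = 0x9B; 0x73 ⊕ 0x9B = 0xE8.

C1 = 0x13, C2 = 0x1D, C3 = 0xE8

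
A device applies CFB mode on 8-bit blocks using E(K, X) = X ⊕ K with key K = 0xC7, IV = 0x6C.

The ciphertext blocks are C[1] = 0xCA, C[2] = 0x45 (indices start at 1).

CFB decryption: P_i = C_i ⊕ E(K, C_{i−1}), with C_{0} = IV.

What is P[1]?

P[1] = 0x61

P[1]: E(K, 0x6C) = 0xAB; 0xCA ⊕ 0xAB = 0x61.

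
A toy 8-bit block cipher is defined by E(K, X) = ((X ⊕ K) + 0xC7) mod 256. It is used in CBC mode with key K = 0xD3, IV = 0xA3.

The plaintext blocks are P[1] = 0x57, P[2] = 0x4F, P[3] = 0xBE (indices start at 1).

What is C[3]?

CBC encryption: C_i = E(K, P_i ⊕ C_{i−1}), with C_{0} = IV.
C[1]: P[1] ⊕ 0xA3 = 0xF4; E(K, 0xF4) = 0xEE.
C[2]: P[2] ⊕ 0xEE = 0xA1; E(K, 0xA1) = 0x39.
C[3]: P[3] ⊕ 0x39 = 0x87; E(K, 0x87) = 0x1B.

C[3] = 0x1B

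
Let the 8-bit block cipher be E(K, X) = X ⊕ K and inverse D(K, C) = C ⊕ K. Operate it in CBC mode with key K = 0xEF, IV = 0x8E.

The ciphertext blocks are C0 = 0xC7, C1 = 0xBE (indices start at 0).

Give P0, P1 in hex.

CBC decryption: P_i = D(K, C_i) ⊕ C_{i−1}, with C_{−1} = IV.
P0: D(K, 0xC7) = 0x28; 0x28 ⊕ 0x8E = 0xA6.
P1: D(K, 0xBE) = 0x51; 0x51 ⊕ 0xC7 = 0x96.

P0 = 0xA6, P1 = 0x96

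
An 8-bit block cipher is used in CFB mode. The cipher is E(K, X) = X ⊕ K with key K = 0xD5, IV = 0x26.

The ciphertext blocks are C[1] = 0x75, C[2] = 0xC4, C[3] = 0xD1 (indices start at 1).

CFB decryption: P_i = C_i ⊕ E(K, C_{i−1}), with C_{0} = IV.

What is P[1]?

P[1] = 0x86

P[1]: E(K, 0x26) = 0xF3; 0x75 ⊕ 0xF3 = 0x86.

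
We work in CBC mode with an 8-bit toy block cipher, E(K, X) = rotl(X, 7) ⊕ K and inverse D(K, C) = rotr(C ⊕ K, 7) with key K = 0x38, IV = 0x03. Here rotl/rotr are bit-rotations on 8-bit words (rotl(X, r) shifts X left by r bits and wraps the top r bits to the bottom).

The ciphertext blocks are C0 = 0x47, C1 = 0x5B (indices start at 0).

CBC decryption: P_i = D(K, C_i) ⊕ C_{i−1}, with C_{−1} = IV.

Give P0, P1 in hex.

P0 = 0xFD, P1 = 0x81

P0: D(K, 0x47) = 0xFE; 0xFE ⊕ 0x03 = 0xFD.
P1: D(K, 0x5B) = 0xC6; 0xC6 ⊕ 0x47 = 0x81.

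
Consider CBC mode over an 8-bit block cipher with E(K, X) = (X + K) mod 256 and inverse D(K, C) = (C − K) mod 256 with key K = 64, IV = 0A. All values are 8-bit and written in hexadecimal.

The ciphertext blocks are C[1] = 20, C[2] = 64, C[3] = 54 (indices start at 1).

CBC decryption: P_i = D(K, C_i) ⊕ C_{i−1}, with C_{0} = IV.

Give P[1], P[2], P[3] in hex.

P[1]: D(K, 20) = BC; BC ⊕ 0A = B6.
P[2]: D(K, 64) = 00; 00 ⊕ 20 = 20.
P[3]: D(K, 54) = F0; F0 ⊕ 64 = 94.

P[1] = B6, P[2] = 20, P[3] = 94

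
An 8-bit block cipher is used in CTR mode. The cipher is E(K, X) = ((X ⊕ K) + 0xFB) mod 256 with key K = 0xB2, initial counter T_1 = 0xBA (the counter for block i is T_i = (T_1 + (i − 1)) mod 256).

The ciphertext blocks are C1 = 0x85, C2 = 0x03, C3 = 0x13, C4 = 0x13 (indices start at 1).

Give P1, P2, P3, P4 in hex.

P1 = 0x86, P2 = 0x07, P3 = 0x1A, P4 = 0x19

CTR decryption: S_i = E(K, T_i) where T_i is the counter for block i; P_i = C_i ⊕ S_i.
P1: T = 0xBA, S = E(K, T) = 0x03; 0x85 ⊕ 0x03 = 0x86.
P2: T = 0xBB, S = E(K, T) = 0x04; 0x03 ⊕ 0x04 = 0x07.
P3: T = 0xBC, S = E(K, T) = 0x09; 0x13 ⊕ 0x09 = 0x1A.
P4: T = 0xBD, S = E(K, T) = 0x0A; 0x13 ⊕ 0x0A = 0x19.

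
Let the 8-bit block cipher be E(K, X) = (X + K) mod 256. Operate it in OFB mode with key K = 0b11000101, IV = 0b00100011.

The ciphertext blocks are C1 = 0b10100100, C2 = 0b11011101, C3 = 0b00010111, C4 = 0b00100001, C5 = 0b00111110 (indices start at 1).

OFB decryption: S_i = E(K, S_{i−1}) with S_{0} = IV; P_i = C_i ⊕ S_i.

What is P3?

P3 = 0b01100101

P1: S = E(K, 0b00100011) = 0b11101000; 0b10100100 ⊕ 0b11101000 = 0b01001100.
P2: S = E(K, 0b11101000) = 0b10101101; 0b11011101 ⊕ 0b10101101 = 0b01110000.
P3: S = E(K, 0b10101101) = 0b01110010; 0b00010111 ⊕ 0b01110010 = 0b01100101.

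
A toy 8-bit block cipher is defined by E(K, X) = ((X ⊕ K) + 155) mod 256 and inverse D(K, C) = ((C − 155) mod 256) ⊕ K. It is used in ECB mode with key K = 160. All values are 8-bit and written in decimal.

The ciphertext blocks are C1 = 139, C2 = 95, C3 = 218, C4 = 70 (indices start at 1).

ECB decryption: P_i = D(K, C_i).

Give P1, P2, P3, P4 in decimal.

P1 = 80, P2 = 100, P3 = 159, P4 = 11

P1: D(K, 139) = 80.
P2: D(K, 95) = 100.
P3: D(K, 218) = 159.
P4: D(K, 70) = 11.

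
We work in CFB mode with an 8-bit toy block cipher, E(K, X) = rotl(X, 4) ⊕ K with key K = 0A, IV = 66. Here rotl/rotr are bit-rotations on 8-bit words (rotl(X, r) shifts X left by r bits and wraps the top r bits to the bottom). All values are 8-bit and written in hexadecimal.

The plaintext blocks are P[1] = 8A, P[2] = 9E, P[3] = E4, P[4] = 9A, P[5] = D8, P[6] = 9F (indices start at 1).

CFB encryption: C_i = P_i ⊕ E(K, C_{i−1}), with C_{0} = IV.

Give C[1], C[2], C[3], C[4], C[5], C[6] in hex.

C[1]: E(K, 66) = 6C; 8A ⊕ 6C = E6.
C[2]: E(K, E6) = 64; 9E ⊕ 64 = FA.
C[3]: E(K, FA) = A5; E4 ⊕ A5 = 41.
C[4]: E(K, 41) = 1E; 9A ⊕ 1E = 84.
C[5]: E(K, 84) = 42; D8 ⊕ 42 = 9A.
C[6]: E(K, 9A) = A3; 9F ⊕ A3 = 3C.

C[1] = E6, C[2] = FA, C[3] = 41, C[4] = 84, C[5] = 9A, C[6] = 3C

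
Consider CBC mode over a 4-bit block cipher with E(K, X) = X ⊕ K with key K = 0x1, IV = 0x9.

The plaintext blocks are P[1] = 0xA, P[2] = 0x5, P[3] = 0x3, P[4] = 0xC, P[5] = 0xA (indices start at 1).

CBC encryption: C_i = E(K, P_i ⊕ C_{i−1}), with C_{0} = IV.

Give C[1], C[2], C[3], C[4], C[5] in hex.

C[1] = 0x2, C[2] = 0x6, C[3] = 0x4, C[4] = 0x9, C[5] = 0x2

C[1]: P[1] ⊕ 0x9 = 0x3; E(K, 0x3) = 0x2.
C[2]: P[2] ⊕ 0x2 = 0x7; E(K, 0x7) = 0x6.
C[3]: P[3] ⊕ 0x6 = 0x5; E(K, 0x5) = 0x4.
C[4]: P[4] ⊕ 0x4 = 0x8; E(K, 0x8) = 0x9.
C[5]: P[5] ⊕ 0x9 = 0x3; E(K, 0x3) = 0x2.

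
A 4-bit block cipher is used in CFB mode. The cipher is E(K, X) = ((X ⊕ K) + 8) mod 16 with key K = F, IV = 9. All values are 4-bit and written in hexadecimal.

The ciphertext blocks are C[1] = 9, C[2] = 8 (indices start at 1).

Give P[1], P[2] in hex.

P[1] = 7, P[2] = 6

CFB decryption: P_i = C_i ⊕ E(K, C_{i−1}), with C_{0} = IV.
P[1]: E(K, 9) = E; 9 ⊕ E = 7.
P[2]: E(K, 9) = E; 8 ⊕ E = 6.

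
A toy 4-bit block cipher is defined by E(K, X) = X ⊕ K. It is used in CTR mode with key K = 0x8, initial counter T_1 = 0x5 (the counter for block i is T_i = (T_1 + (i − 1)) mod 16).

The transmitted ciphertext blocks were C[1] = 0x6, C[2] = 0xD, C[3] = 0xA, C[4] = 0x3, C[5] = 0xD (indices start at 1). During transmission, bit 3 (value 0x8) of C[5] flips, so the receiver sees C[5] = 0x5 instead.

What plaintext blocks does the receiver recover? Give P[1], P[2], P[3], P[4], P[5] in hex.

P[1] = 0xB, P[2] = 0x3, P[3] = 0x5, P[4] = 0x3, P[5] = 0x4

CTR decryption: S_i = E(K, T_i) where T_i is the counter for block i; P_i = C_i ⊕ S_i.
Only C[5] changed, to 0x5. In CTR, a change in C_i flips the same bit in P_i only; the keystream is unaffected. Decrypting the received ciphertext:
P[1]: T = 0x5, S = E(K, T) = 0xD; 0x6 ⊕ 0xD = 0xB.
P[2]: T = 0x6, S = E(K, T) = 0xE; 0xD ⊕ 0xE = 0x3.
P[3]: T = 0x7, S = E(K, T) = 0xF; 0xA ⊕ 0xF = 0x5.
P[4]: T = 0x8, S = E(K, T) = 0x0; 0x3 ⊕ 0x0 = 0x3.
P[5]: T = 0x9, S = E(K, T) = 0x1; 0x5 ⊕ 0x1 = 0x4.
Blocks that differ from the original plaintext: P[5].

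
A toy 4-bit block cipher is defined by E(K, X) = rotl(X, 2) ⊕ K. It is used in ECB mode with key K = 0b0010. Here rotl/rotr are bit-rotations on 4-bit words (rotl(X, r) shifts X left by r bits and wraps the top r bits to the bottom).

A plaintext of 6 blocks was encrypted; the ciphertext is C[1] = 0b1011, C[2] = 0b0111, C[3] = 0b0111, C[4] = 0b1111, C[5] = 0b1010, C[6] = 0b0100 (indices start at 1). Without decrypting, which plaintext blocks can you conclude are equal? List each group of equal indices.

P[2] = P[3]

ECB encrypts each block independently with the same key, so equal ciphertext blocks imply equal plaintext blocks.
C[2] = C[3] = 0b0111, so P[2] = P[3].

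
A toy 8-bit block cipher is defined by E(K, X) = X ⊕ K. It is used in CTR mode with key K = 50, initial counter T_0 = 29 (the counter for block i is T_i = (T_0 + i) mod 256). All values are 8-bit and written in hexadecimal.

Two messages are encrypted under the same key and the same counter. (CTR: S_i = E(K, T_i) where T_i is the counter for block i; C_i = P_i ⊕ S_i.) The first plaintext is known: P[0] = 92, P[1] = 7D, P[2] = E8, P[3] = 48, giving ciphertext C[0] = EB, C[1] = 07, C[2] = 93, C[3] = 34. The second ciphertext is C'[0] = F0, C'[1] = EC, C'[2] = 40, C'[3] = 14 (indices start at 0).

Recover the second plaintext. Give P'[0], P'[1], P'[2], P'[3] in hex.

In CTR with a reused counter, both messages share the same keystream S_i, so C_i ⊕ C'_i = P_i ⊕ P'_i and thus P'_i = P_i ⊕ C_i ⊕ C'_i.
P'[0]: 92 ⊕ EB ⊕ F0 = 89.
P'[1]: 7D ⊕ 07 ⊕ EC = 96.
P'[2]: E8 ⊕ 93 ⊕ 40 = 3B.
P'[3]: 48 ⊕ 34 ⊕ 14 = 68.

P'[0] = 89, P'[1] = 96, P'[2] = 3B, P'[3] = 68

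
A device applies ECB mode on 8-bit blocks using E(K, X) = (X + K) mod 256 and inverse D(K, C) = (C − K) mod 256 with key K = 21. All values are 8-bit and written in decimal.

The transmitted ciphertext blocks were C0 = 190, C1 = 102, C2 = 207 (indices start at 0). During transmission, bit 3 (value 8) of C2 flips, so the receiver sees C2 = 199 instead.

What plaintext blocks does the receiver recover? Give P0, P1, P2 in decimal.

P0 = 169, P1 = 81, P2 = 178

ECB decryption: P_i = D(K, C_i).
Only C2 changed, to 199. In ECB, a change in C_i affects only P_i. Decrypting the received ciphertext:
P0: D(K, 190) = 169.
P1: D(K, 102) = 81.
P2: D(K, 199) = 178.
Blocks that differ from the original plaintext: P2.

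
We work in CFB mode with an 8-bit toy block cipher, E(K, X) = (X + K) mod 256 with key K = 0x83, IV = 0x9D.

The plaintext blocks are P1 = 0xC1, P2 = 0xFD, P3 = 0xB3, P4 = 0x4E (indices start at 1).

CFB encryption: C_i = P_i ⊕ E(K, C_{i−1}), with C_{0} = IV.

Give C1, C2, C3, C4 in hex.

C1 = 0xE1, C2 = 0x99, C3 = 0xAF, C4 = 0x7C

C1: E(K, 0x9D) = 0x20; 0xC1 ⊕ 0x20 = 0xE1.
C2: E(K, 0xE1) = 0x64; 0xFD ⊕ 0x64 = 0x99.
C3: E(K, 0x99) = 0x1C; 0xB3 ⊕ 0x1C = 0xAF.
C4: E(K, 0xAF) = 0x32; 0x4E ⊕ 0x32 = 0x7C.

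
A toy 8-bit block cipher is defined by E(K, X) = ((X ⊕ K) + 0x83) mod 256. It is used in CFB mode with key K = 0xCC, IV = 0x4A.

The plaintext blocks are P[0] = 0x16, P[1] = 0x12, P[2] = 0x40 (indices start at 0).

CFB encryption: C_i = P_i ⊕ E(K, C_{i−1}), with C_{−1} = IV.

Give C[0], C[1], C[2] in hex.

C[0]: E(K, 0x4A) = 0x09; 0x16 ⊕ 0x09 = 0x1F.
C[1]: E(K, 0x1F) = 0x56; 0x12 ⊕ 0x56 = 0x44.
C[2]: E(K, 0x44) = 0x0B; 0x40 ⊕ 0x0B = 0x4B.

C[0] = 0x1F, C[1] = 0x44, C[2] = 0x4B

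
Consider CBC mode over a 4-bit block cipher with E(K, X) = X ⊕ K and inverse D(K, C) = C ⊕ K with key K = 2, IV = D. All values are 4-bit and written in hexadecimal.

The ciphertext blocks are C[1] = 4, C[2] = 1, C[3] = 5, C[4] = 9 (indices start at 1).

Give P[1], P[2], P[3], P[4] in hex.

CBC decryption: P_i = D(K, C_i) ⊕ C_{i−1}, with C_{0} = IV.
P[1]: D(K, 4) = 6; 6 ⊕ D = B.
P[2]: D(K, 1) = 3; 3 ⊕ 4 = 7.
P[3]: D(K, 5) = 7; 7 ⊕ 1 = 6.
P[4]: D(K, 9) = B; B ⊕ 5 = E.

P[1] = B, P[2] = 7, P[3] = 6, P[4] = E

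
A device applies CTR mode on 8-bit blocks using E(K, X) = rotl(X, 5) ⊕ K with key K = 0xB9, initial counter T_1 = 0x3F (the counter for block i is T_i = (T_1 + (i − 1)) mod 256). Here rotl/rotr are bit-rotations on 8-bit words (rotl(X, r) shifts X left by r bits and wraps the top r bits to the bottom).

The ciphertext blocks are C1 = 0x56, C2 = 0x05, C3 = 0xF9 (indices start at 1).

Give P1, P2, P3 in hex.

P1 = 0x08, P2 = 0xB4, P3 = 0x68

CTR decryption: S_i = E(K, T_i) where T_i is the counter for block i; P_i = C_i ⊕ S_i.
P1: T = 0x3F, S = E(K, T) = 0x5E; 0x56 ⊕ 0x5E = 0x08.
P2: T = 0x40, S = E(K, T) = 0xB1; 0x05 ⊕ 0xB1 = 0xB4.
P3: T = 0x41, S = E(K, T) = 0x91; 0xF9 ⊕ 0x91 = 0x68.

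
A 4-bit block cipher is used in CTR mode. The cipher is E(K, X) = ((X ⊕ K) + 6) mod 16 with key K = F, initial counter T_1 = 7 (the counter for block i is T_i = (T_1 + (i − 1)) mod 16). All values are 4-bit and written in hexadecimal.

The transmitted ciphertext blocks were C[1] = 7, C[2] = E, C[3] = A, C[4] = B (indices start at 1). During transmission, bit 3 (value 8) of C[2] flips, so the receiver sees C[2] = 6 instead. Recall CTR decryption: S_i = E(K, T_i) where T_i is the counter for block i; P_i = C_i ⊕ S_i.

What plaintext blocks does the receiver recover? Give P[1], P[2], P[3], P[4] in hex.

Only C[2] changed, to 6. In CTR, a change in C_i flips the same bit in P_i only; the keystream is unaffected. Decrypting the received ciphertext:
P[1]: T = 7, S = E(K, T) = E; 7 ⊕ E = 9.
P[2]: T = 8, S = E(K, T) = D; 6 ⊕ D = B.
P[3]: T = 9, S = E(K, T) = C; A ⊕ C = 6.
P[4]: T = A, S = E(K, T) = B; B ⊕ B = 0.
Blocks that differ from the original plaintext: P[2].

P[1] = 9, P[2] = B, P[3] = 6, P[4] = 0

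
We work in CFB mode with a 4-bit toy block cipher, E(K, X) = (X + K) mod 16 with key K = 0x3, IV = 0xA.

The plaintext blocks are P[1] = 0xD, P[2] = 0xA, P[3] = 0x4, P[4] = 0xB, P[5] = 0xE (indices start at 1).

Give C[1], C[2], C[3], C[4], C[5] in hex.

CFB encryption: C_i = P_i ⊕ E(K, C_{i−1}), with C_{0} = IV.
C[1]: E(K, 0xA) = 0xD; 0xD ⊕ 0xD = 0x0.
C[2]: E(K, 0x0) = 0x3; 0xA ⊕ 0x3 = 0x9.
C[3]: E(K, 0x9) = 0xC; 0x4 ⊕ 0xC = 0x8.
C[4]: E(K, 0x8) = 0xB; 0xB ⊕ 0xB = 0x0.
C[5]: E(K, 0x0) = 0x3; 0xE ⊕ 0x3 = 0xD.

C[1] = 0x0, C[2] = 0x9, C[3] = 0x8, C[4] = 0x0, C[5] = 0xD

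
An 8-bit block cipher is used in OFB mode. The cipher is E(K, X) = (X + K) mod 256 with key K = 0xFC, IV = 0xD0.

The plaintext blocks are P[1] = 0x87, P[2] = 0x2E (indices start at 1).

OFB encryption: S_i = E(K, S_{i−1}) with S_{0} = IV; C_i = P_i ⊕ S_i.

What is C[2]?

C[1]: S = E(K, 0xD0) = 0xCC; 0x87 ⊕ 0xCC = 0x4B.
C[2]: S = E(K, 0xCC) = 0xC8; 0x2E ⊕ 0xC8 = 0xE6.

C[2] = 0xE6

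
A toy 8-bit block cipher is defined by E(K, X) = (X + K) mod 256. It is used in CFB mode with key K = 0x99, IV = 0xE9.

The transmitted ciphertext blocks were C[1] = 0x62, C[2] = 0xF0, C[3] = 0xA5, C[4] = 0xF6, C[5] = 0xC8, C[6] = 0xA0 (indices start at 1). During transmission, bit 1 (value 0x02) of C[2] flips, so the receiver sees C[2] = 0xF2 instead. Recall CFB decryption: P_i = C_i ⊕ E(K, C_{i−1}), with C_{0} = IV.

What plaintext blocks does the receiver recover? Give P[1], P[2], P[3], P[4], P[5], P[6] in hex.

P[1] = 0xE0, P[2] = 0x09, P[3] = 0x2E, P[4] = 0xC8, P[5] = 0x47, P[6] = 0xC1

Only C[2] changed, to 0xF2. In CFB, a change in C_i flips the same bit in P_i and garbles P_{i+1}. Decrypting the received ciphertext:
P[1]: E(K, 0xE9) = 0x82; 0x62 ⊕ 0x82 = 0xE0.
P[2]: E(K, 0x62) = 0xFB; 0xF2 ⊕ 0xFB = 0x09.
P[3]: E(K, 0xF2) = 0x8B; 0xA5 ⊕ 0x8B = 0x2E.
P[4]: E(K, 0xA5) = 0x3E; 0xF6 ⊕ 0x3E = 0xC8.
P[5]: E(K, 0xF6) = 0x8F; 0xC8 ⊕ 0x8F = 0x47.
P[6]: E(K, 0xC8) = 0x61; 0xA0 ⊕ 0x61 = 0xC1.
Blocks that differ from the original plaintext: P[2], P[3].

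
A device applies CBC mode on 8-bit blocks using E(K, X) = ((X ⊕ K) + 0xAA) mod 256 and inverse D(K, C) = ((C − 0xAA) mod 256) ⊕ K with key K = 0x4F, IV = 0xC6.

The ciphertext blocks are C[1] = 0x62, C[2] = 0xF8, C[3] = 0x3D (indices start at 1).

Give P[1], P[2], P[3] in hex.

P[1] = 0x31, P[2] = 0x63, P[3] = 0x24

CBC decryption: P_i = D(K, C_i) ⊕ C_{i−1}, with C_{0} = IV.
P[1]: D(K, 0x62) = 0xF7; 0xF7 ⊕ 0xC6 = 0x31.
P[2]: D(K, 0xF8) = 0x01; 0x01 ⊕ 0x62 = 0x63.
P[3]: D(K, 0x3D) = 0xDC; 0xDC ⊕ 0xF8 = 0x24.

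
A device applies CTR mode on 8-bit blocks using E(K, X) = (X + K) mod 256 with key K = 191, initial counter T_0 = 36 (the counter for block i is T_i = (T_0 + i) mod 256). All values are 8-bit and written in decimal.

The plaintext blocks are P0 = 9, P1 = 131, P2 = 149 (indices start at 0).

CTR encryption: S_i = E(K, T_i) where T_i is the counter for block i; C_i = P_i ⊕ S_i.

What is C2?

C2 = 112

C0: T = 36, S = E(K, T) = 227; 9 ⊕ 227 = 234.
C1: T = 37, S = E(K, T) = 228; 131 ⊕ 228 = 103.
C2: T = 38, S = E(K, T) = 229; 149 ⊕ 229 = 112.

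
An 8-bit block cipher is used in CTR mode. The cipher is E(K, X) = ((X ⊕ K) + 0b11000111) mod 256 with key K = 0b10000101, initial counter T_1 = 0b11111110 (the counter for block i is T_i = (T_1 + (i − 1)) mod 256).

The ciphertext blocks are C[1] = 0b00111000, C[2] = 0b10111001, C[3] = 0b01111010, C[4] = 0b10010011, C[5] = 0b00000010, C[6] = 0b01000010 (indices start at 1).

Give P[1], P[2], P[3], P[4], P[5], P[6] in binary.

P[1] = 0b01111010, P[2] = 0b11111000, P[3] = 0b00110110, P[4] = 0b11011000, P[5] = 0b01001100, P[6] = 0b00001111

CTR decryption: S_i = E(K, T_i) where T_i is the counter for block i; P_i = C_i ⊕ S_i.
P[1]: T = 0b11111110, S = E(K, T) = 0b01000010; 0b00111000 ⊕ 0b01000010 = 0b01111010.
P[2]: T = 0b11111111, S = E(K, T) = 0b01000001; 0b10111001 ⊕ 0b01000001 = 0b11111000.
P[3]: T = 0b00000000, S = E(K, T) = 0b01001100; 0b01111010 ⊕ 0b01001100 = 0b00110110.
P[4]: T = 0b00000001, S = E(K, T) = 0b01001011; 0b10010011 ⊕ 0b01001011 = 0b11011000.
P[5]: T = 0b00000010, S = E(K, T) = 0b01001110; 0b00000010 ⊕ 0b01001110 = 0b01001100.
P[6]: T = 0b00000011, S = E(K, T) = 0b01001101; 0b01000010 ⊕ 0b01001101 = 0b00001111.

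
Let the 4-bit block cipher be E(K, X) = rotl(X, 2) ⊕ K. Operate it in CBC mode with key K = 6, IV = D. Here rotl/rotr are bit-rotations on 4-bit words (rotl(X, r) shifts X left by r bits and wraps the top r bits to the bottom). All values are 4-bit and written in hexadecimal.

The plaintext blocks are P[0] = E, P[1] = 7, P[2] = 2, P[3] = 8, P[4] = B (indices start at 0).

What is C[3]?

CBC encryption: C_i = E(K, P_i ⊕ C_{i−1}), with C_{−1} = IV.
C[0]: P[0] ⊕ D = 3; E(K, 3) = A.
C[1]: P[1] ⊕ A = D; E(K, D) = 1.
C[2]: P[2] ⊕ 1 = 3; E(K, 3) = A.
C[3]: P[3] ⊕ A = 2; E(K, 2) = E.

C[3] = E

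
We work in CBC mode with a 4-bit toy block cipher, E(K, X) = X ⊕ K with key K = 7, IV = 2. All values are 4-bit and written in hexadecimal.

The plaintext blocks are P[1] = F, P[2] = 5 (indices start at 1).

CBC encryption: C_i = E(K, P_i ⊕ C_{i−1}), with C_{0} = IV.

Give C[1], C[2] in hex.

C[1] = A, C[2] = 8

C[1]: P[1] ⊕ 2 = D; E(K, D) = A.
C[2]: P[2] ⊕ A = F; E(K, F) = 8.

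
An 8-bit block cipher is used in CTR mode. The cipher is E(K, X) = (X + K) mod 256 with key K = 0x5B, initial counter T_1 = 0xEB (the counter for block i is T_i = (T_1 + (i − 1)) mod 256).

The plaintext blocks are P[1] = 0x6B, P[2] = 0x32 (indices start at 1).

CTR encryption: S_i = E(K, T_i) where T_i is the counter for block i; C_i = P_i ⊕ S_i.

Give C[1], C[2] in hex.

C[1] = 0x2D, C[2] = 0x75

C[1]: T = 0xEB, S = E(K, T) = 0x46; 0x6B ⊕ 0x46 = 0x2D.
C[2]: T = 0xEC, S = E(K, T) = 0x47; 0x32 ⊕ 0x47 = 0x75.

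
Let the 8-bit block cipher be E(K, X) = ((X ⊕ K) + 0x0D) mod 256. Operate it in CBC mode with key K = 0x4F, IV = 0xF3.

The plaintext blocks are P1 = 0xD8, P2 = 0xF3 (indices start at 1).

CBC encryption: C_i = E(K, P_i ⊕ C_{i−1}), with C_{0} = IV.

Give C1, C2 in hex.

C1 = 0x71, C2 = 0xDA

C1: P1 ⊕ 0xF3 = 0x2B; E(K, 0x2B) = 0x71.
C2: P2 ⊕ 0x71 = 0x82; E(K, 0x82) = 0xDA.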